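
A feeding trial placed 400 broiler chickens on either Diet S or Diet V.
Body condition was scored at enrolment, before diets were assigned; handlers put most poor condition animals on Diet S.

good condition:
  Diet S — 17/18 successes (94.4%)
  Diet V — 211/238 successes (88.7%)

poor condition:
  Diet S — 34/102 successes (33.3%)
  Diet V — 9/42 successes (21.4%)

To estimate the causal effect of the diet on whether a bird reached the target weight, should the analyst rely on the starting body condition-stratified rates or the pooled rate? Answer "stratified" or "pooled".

The imbalance in starting body condition arose from how broiler chickens were allocated, not from anything the diet did; and starting body condition independently affects the outcome. The pooled gap is confounded — condition on starting body condition.
Within each level — good condition: 94.4% vs 88.7%; poor condition: 33.3% vs 21.4% — Diet S is higher every time.

stratified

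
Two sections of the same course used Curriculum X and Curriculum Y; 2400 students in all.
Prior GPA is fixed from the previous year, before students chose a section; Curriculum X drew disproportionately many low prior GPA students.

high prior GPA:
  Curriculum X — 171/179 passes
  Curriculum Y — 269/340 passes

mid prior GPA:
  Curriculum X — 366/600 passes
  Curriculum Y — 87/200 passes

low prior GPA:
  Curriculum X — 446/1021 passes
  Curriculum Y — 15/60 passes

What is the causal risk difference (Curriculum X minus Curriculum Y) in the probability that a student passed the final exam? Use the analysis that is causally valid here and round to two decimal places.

+0.18

The prior GPA band-specific comparison favours Curriculum X throughout, but the pooled figures favour Curriculum Y. The question is whether to condition on prior GPA band.
Since prior GPA band is a pre-existing factor (not a product of the teaching method) and it affects the outcome on its own, it is a confounder. The stratified rates, not the pooled rate, identify the causal effect.
Adjusting over the population distribution of prior GPA band: 0.216·(0.955−0.791) + 0.333·(0.610−0.435) + 0.450·(0.437−0.250) = +0.178.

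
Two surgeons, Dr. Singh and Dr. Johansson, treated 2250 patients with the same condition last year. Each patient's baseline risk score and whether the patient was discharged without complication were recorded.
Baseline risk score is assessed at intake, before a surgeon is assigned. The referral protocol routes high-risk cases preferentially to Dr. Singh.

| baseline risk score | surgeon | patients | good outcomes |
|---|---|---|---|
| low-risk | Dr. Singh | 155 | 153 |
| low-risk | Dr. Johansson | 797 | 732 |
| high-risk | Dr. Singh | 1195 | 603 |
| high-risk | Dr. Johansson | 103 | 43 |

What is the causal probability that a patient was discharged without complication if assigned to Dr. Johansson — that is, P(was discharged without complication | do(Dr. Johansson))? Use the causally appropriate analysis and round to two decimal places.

0.63

Baseline risk score is set before the surgeon has any effect — it is not caused by the surgeon — and it independently drives the outcome. That makes it a confounder, so the causal comparison is within baseline risk score levels.
Standardising Dr. Johansson to the population baseline risk score mix: 0.423·732/797 + 0.577·43/103 = 0.629.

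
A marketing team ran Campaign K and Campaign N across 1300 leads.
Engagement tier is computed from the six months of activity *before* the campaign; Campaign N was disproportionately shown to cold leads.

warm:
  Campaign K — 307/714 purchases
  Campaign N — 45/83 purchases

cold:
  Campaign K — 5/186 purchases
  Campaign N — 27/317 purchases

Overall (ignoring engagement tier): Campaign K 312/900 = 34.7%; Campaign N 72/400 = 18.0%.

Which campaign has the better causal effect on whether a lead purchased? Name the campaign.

The stratified and pooled comparisons disagree (Campaign N wins within each engagement tier; Campaign K wins overall), so the answer turns on the causal role of engagement tier.
Engagement tier differs across campaigns for reasons unrelated to any effect of the campaign itself, and it separately predicts the outcome — a classic confounder. We must compare within engagement tier levels.
Within each level — warm: 43.0% vs 54.2%; cold: 2.7% vs 8.5% — Campaign N is higher every time.

Campaign N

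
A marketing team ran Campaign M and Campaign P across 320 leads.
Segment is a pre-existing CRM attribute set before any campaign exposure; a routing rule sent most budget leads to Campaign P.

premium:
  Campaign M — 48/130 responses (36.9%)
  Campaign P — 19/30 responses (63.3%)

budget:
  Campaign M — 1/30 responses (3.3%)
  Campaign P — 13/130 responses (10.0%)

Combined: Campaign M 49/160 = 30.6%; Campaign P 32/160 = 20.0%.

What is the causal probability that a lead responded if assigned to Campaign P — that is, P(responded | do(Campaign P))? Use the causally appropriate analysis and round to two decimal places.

0.37

The customer segment-specific comparison favours Campaign P throughout, but the pooled figures favour Campaign M. The question is whether to condition on customer segment.
Customer segment is set before the campaign has any effect — it is not caused by the campaign — and it independently drives the outcome. That makes it a confounder, so the causal comparison is within customer segment levels.
Standardising Campaign P to the population customer segment mix: 0.500·19/30 + 0.500·13/130 = 0.367.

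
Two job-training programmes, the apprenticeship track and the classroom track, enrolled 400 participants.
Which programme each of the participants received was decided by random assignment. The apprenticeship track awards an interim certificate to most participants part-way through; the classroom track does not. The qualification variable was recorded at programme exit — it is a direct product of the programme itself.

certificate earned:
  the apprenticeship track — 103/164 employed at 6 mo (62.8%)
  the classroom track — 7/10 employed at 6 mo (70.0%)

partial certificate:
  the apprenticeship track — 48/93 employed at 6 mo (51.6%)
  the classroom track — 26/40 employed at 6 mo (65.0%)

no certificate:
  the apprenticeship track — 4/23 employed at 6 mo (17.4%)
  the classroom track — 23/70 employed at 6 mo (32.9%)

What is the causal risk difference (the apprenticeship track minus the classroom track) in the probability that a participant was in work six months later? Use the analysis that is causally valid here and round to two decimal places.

The stratified and pooled comparisons disagree (the classroom track wins within each qualification attained during the programme; the apprenticeship track wins overall), so the answer turns on the causal role of qualification attained during the programme.
Because the programme influences qualification attained during the programme, qualification attained during the programme is a post-treatment mediator, not a confounder. Stratifying on it would bias the estimate; the causal effect is the crude pooled difference.
The causal difference is the pooled difference: 0.554 − 0.467 = +0.087.

+0.09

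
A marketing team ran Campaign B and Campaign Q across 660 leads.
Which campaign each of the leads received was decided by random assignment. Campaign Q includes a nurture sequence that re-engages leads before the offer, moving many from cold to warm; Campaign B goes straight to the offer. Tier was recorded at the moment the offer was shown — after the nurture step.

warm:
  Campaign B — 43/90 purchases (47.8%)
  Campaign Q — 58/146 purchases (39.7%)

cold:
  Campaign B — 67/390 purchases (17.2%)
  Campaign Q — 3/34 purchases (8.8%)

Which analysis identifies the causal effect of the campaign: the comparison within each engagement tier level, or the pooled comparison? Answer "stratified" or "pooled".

Engagement tier is recorded after the campaign and is itself shifted by it — it sits on the causal path from campaign to outcome. Conditioning on a mediator would strip out part of the effect we want; the pooled comparison gives the total causal effect.
Pooled: Campaign B 22.9% vs Campaign Q 33.9%; Campaign Q is higher overall.

pooled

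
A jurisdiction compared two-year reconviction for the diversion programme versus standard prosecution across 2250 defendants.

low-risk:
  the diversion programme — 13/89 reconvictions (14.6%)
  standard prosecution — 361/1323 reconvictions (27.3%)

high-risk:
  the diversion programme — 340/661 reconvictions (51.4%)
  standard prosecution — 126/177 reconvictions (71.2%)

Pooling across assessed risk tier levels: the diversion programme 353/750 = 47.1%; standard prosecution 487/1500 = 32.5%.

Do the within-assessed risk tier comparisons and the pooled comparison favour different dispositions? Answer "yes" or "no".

Within each assessed risk tier level (low-risk 14.6% vs 27.3%; high-risk 51.4% vs 71.2%), the diversion programme has the lower rate every time. Pooled: 47.1% vs 32.5% — standard prosecution has the lower rate overall. The two comparisons disagree.

yes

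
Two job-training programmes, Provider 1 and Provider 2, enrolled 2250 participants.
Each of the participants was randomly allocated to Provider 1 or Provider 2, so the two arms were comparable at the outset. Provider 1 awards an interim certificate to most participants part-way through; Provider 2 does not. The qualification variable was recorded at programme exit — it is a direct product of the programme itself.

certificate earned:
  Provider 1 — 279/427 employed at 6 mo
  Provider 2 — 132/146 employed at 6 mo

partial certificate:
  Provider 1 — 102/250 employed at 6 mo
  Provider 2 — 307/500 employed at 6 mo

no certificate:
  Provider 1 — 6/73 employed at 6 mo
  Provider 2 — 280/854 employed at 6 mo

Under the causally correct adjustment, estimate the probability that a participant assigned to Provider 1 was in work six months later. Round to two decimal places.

Qualification attained during the programme is recorded after the programme and is itself shifted by it — it sits on the causal path from programme to outcome. Conditioning on a mediator would strip out part of the effect we want; the pooled comparison gives the total causal effect.
So P(outcome | do(Provider 1)) is just the pooled rate for Provider 1: 387/750 = 0.516.

0.52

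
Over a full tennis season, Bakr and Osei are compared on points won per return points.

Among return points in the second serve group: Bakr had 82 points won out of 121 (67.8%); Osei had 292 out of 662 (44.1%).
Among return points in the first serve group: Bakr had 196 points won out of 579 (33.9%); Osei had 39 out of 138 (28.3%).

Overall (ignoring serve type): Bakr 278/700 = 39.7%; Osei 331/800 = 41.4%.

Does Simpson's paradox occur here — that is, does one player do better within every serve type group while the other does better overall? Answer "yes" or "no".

yes

Within each serve type level (second serve 67.8% vs 44.1%; first serve 33.9% vs 28.3%), Bakr has the higher rate every time. Pooled: 39.7% vs 41.4% — Osei has the higher rate overall. The two comparisons disagree.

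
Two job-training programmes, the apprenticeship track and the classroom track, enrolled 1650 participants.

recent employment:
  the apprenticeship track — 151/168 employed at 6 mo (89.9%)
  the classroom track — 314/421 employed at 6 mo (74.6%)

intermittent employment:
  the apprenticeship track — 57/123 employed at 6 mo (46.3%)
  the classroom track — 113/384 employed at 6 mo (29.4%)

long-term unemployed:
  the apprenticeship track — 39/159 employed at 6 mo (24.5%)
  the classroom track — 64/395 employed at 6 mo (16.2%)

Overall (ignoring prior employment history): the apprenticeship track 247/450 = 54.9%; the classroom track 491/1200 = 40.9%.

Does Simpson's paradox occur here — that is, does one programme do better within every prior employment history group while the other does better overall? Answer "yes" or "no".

Within each prior employment history level (recent employment 89.9% vs 74.6%; intermittent employment 46.3% vs 29.4%; long-term unemployed 24.5% vs 16.2%), the apprenticeship track has the higher rate every time. Pooled: 54.9% vs 40.9% — the apprenticeship track has the higher rate overall. They agree.

no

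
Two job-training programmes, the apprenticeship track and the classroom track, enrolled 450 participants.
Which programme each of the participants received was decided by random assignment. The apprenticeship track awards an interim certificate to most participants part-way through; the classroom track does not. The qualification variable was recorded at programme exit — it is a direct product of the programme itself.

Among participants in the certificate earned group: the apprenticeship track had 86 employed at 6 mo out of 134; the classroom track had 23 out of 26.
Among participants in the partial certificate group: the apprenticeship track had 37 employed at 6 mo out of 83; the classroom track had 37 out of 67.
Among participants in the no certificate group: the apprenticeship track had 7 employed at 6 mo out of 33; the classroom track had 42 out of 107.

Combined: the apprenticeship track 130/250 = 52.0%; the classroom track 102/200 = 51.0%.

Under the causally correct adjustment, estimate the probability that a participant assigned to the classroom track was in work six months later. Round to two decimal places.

0.51

The qualification attained during the programme-specific comparison favours the classroom track throughout, but the pooled figures favour the apprenticeship track. The question is whether to condition on qualification attained during the programme.
Because the programme influences qualification attained during the programme, qualification attained during the programme is a post-treatment mediator, not a confounder. Stratifying on it would bias the estimate; the causal effect is the crude pooled difference.
So P(outcome | do(the classroom track)) is just the pooled rate for the classroom track: 102/200 = 0.510.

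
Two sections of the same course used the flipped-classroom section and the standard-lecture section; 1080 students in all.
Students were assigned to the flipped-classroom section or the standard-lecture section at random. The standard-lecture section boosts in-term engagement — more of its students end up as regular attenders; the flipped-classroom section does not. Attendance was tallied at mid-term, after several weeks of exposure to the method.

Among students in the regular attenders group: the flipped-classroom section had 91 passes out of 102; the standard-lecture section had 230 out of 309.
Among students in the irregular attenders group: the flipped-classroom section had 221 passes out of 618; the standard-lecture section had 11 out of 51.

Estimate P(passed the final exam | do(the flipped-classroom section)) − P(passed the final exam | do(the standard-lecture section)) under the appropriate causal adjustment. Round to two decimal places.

-0.24

The stratified and pooled comparisons disagree (the flipped-classroom section wins within each mid-term attendance; the standard-lecture section wins overall), so the answer turns on the causal role of mid-term attendance.
Mid-term attendance is downstream of the teaching method. One should not condition on a consequence of treatment, so the overall rates are the right comparison.
The causal difference is the pooled difference: 0.433 − 0.669 = -0.236.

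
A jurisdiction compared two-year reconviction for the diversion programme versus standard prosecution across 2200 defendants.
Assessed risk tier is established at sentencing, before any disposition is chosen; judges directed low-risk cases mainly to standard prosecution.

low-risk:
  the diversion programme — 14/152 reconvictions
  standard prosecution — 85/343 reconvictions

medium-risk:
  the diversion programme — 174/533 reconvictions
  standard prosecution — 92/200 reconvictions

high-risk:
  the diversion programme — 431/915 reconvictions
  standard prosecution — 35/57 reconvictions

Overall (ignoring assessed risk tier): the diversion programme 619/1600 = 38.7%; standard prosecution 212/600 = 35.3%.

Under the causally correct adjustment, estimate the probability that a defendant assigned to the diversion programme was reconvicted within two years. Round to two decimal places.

0.34

the diversion programme is lower inside every assessed risk tier stratum but standard prosecution is lower in aggregate. Whether to stratify depends on how assessed risk tier relates to the disposition.
The imbalance in assessed risk tier arose from how defendants were allocated, not from anything the disposition did; and assessed risk tier independently affects the outcome. The pooled gap is confounded — condition on assessed risk tier.
Standardising the diversion programme to the population assessed risk tier mix: 0.225·14/152 + 0.333·174/533 + 0.442·431/915 = 0.338.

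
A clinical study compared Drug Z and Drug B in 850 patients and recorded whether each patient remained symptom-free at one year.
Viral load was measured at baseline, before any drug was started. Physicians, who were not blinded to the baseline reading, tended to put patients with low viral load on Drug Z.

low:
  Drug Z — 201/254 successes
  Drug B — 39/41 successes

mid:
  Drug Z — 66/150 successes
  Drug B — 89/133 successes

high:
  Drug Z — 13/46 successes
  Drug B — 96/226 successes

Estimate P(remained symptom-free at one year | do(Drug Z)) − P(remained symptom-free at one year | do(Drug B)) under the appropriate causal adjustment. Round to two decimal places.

Viral load differs across drugs for reasons unrelated to any effect of the drug itself, and it separately predicts the outcome — a classic confounder. We must compare within viral load levels.
Adjusting over the population distribution of viral load: 0.347·(0.791−0.951) + 0.333·(0.440−0.669) + 0.320·(0.283−0.425) = -0.177.

-0.18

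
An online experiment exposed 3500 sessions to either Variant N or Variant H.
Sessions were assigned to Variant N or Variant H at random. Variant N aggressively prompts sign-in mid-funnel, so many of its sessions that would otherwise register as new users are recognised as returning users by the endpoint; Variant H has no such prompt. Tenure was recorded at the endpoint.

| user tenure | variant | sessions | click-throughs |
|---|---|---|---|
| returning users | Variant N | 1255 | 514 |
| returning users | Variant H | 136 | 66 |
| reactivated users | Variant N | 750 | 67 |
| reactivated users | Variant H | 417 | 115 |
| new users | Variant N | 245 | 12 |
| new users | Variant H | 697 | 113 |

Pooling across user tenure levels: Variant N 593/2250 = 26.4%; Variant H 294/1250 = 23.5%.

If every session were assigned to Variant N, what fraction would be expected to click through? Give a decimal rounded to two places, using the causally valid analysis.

The user tenure-specific comparison favours Variant H throughout, but the pooled figures favour Variant N. The question is whether to condition on user tenure.
User tenure is recorded after the variant and is itself shifted by it — it sits on the causal path from variant to outcome. Conditioning on a mediator would strip out part of the effect we want; the pooled comparison gives the total causal effect.
So P(outcome | do(Variant N)) is just the pooled rate for Variant N: 593/2250 = 0.264.

0.26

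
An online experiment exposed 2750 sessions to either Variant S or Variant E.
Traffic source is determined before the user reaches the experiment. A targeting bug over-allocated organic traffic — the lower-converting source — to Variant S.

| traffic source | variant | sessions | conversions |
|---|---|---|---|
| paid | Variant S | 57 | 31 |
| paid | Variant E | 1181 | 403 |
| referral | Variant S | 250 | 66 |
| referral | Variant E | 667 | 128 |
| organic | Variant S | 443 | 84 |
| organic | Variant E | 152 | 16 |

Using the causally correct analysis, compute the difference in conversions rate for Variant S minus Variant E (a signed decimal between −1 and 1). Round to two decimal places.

Variant S is higher inside every traffic source stratum but Variant E is higher in aggregate. Whether to stratify depends on how traffic source relates to the variant.
Here traffic source is a common cause — it drives both which variant a case falls under and the outcome. The crude comparison mixes populations; the stratum-specific rates are the causally relevant ones.
Adjusting over the population distribution of traffic source: 0.450·(0.544−0.341) + 0.333·(0.264−0.192) + 0.216·(0.190−0.105) = +0.134.

+0.13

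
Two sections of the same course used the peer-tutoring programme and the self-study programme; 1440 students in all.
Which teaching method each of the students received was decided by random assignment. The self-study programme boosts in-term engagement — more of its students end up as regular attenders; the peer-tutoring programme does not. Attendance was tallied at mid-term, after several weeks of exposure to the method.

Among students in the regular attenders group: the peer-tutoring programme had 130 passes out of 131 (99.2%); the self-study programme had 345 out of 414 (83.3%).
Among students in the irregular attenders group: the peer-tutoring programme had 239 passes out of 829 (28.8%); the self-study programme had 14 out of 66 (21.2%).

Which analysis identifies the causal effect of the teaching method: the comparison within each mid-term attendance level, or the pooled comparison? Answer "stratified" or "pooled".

The stratified and pooled comparisons disagree (the peer-tutoring programme wins within each mid-term attendance; the self-study programme wins overall), so the answer turns on the causal role of mid-term attendance.
The distribution of mid-term attendance is itself part of what the teaching method does — it is an intermediate outcome. Holding it fixed would remove that part of the effect; the total effect is the pooled difference.
Pooled: the peer-tutoring programme 38.4% vs the self-study programme 74.8%; the self-study programme is higher overall.

pooled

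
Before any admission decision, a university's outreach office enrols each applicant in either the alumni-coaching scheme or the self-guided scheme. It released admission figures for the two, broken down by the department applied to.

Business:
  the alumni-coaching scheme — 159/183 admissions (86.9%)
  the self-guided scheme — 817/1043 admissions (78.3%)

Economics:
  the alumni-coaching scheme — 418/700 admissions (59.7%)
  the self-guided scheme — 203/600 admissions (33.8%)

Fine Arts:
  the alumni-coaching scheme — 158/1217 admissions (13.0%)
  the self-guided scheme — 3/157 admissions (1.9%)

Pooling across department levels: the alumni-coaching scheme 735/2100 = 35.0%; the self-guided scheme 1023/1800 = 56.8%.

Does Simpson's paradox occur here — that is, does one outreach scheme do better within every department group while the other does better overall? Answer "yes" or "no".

yes

Within each department level (Business 86.9% vs 78.3%; Economics 59.7% vs 33.8%; Fine Arts 13.0% vs 1.9%), the alumni-coaching scheme has the higher rate every time. Pooled: 35.0% vs 56.8% — the self-guided scheme has the higher rate overall. The two comparisons disagree.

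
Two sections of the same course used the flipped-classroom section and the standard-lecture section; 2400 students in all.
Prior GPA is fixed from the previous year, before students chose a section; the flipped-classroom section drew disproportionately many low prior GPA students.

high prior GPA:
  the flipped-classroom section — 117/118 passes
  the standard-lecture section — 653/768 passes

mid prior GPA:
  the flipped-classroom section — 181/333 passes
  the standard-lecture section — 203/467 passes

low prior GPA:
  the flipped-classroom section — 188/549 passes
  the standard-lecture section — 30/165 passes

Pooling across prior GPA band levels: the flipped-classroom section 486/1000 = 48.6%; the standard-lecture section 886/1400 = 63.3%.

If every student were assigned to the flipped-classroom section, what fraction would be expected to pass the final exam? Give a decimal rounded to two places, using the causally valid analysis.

0.65

The prior GPA band-specific comparison favours the flipped-classroom section throughout, but the pooled figures favour the standard-lecture section. The question is whether to condition on prior GPA band.
The imbalance in prior GPA band arose from how students were allocated, not from anything the teaching method did; and prior GPA band independently affects the outcome. The pooled gap is confounded — condition on prior GPA band.
Standardising the flipped-classroom section to the population prior GPA band mix: 0.369·117/118 + 0.333·181/333 + 0.297·188/549 = 0.649.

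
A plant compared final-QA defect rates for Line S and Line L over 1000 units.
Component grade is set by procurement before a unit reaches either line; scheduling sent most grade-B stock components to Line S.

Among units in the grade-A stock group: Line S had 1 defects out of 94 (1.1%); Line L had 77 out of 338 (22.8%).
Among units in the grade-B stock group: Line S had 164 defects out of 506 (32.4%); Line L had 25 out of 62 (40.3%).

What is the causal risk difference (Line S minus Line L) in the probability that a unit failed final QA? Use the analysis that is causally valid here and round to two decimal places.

Line S is lower inside every component grade stratum but Line L is lower in aggregate. Whether to stratify depends on how component grade relates to the line.
Component grade satisfies the back-door criterion: it is not a descendant of the line, and it blocks the spurious path from line to outcome. Adjusting for it (i.e., using the within-component grade rates) gives the causal effect.
Adjusting over the population distribution of component grade: 0.432·(0.011−0.228) + 0.568·(0.324−0.403) = -0.139.

-0.14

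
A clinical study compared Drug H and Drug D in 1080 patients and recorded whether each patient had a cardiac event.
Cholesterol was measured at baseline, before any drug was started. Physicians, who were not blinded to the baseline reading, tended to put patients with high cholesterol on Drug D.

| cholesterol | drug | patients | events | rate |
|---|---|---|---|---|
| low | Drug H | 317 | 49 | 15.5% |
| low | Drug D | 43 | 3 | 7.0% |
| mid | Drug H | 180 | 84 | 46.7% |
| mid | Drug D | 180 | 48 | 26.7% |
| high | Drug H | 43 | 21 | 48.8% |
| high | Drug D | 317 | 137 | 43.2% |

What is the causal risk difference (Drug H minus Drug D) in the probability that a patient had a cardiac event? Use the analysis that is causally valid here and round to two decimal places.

+0.11

The stratified and pooled comparisons disagree (Drug D wins within each cholesterol; Drug H wins overall), so the answer turns on the causal role of cholesterol.
Cholesterol is set before the drug has any effect — it is not caused by the drug — and it independently drives the outcome. That makes it a confounder, so the causal comparison is within cholesterol levels.
Adjusting over the population distribution of cholesterol: 0.333·(0.155−0.070) + 0.333·(0.467−0.267) + 0.333·(0.488−0.432) = +0.114.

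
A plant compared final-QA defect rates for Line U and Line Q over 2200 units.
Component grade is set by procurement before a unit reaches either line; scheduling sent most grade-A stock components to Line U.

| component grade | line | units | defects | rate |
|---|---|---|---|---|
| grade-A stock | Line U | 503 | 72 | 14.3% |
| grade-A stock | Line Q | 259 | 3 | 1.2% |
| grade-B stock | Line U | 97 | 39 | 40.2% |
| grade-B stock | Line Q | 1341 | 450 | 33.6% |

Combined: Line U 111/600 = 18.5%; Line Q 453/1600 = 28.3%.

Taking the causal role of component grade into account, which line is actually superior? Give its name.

The imbalance in component grade arose from how units were allocated, not from anything the line did; and component grade independently affects the outcome. The pooled gap is confounded — condition on component grade.
Within each level — grade-A stock: 14.3% vs 1.2%; grade-B stock: 40.2% vs 33.6% — Line Q is lower every time.

Line Q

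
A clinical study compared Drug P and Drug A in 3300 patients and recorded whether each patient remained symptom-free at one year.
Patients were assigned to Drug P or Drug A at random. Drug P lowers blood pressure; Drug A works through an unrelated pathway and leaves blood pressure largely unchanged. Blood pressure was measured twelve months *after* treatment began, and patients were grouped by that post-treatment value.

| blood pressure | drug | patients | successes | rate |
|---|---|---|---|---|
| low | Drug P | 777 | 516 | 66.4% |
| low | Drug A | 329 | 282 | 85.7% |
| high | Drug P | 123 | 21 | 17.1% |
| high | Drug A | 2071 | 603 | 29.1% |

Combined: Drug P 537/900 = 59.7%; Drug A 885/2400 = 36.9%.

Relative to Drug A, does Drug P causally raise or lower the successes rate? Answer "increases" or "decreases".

Within every blood pressure level Drug A has the higher rate, yet pooled Drug P does — Simpson's reversal.
Because the drug influences blood pressure, blood pressure is a post-treatment mediator, not a confounder. Stratifying on it would bias the estimate; the causal effect is the crude pooled difference.
Pooled: Drug P 59.7% vs Drug A 36.9%; Drug P is higher overall.

increases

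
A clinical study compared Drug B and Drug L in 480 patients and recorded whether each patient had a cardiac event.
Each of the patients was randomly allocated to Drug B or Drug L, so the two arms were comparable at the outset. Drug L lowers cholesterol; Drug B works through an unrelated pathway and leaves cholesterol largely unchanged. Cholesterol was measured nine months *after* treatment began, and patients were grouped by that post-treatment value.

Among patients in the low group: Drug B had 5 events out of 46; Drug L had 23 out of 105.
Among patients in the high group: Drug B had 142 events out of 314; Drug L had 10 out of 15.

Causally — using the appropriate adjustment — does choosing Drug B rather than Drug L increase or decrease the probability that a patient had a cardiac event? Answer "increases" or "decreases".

Cholesterol here is a post-treatment variable shaped by the drug; conditioning on it would introduce bias rather than remove it. The overall comparison is the causal one.
Pooled: Drug B 40.8% vs Drug L 27.5%; Drug L is lower overall.

increases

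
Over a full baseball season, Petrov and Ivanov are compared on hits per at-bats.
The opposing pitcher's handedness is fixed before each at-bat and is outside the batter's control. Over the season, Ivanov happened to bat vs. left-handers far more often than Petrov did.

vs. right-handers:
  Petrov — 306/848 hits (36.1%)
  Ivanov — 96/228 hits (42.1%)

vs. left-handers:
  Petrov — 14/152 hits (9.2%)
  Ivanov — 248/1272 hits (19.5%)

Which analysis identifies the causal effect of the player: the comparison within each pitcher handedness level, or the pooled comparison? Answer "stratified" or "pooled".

stratified

Within every pitcher handedness level Ivanov has the higher rate, yet pooled Petrov does — Simpson's reversal.
The imbalance in pitcher handedness arose from how at-bats were allocated, not from anything the player did; and pitcher handedness independently affects the outcome. The pooled gap is confounded — condition on pitcher handedness.
Within each level — vs. right-handers: 36.1% vs 42.1%; vs. left-handers: 9.2% vs 19.5% — Ivanov is higher every time.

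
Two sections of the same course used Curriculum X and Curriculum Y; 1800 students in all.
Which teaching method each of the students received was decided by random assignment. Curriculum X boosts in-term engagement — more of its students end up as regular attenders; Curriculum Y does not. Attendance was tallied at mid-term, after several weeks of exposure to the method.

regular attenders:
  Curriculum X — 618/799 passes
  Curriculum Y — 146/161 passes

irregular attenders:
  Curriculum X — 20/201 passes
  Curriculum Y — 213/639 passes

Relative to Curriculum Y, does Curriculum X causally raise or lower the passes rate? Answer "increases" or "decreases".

increases

The distribution of mid-term attendance is itself part of what the teaching method does — it is an intermediate outcome. Holding it fixed would remove that part of the effect; the total effect is the pooled difference.
Pooled: Curriculum X 63.8% vs Curriculum Y 44.9%; Curriculum X is higher overall.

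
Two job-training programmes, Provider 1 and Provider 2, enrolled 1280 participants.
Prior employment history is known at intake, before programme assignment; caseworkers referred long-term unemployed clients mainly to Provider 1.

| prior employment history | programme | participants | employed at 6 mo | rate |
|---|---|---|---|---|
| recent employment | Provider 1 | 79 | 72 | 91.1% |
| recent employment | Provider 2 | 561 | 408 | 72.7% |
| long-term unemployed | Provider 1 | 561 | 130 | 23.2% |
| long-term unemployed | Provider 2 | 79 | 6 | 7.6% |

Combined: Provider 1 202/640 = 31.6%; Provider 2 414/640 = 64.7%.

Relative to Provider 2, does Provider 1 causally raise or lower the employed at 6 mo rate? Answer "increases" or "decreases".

increases

Provider 1 is higher inside every prior employment history stratum but Provider 2 is higher in aggregate. Whether to stratify depends on how prior employment history relates to the programme.
Prior employment history satisfies the back-door criterion: it is not a descendant of the programme, and it blocks the spurious path from programme to outcome. Adjusting for it (i.e., using the within-prior employment history rates) gives the causal effect.
Within each level — recent employment: 91.1% vs 72.7%; long-term unemployed: 23.2% vs 7.6% — Provider 1 is higher every time.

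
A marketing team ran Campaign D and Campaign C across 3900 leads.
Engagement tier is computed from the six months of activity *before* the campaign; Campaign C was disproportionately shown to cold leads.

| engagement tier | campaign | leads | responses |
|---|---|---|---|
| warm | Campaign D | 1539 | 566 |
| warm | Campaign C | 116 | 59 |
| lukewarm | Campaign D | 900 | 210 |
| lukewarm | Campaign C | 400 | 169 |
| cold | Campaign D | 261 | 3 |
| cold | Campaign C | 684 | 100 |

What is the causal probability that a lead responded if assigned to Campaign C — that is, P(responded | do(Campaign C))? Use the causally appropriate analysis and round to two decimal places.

0.39

Since engagement tier is a pre-existing factor (not a product of the campaign) and it affects the outcome on its own, it is a confounder. The stratified rates, not the pooled rate, identify the causal effect.
Standardising Campaign C to the population engagement tier mix: 0.424·59/116 + 0.333·169/400 + 0.242·100/684 = 0.392.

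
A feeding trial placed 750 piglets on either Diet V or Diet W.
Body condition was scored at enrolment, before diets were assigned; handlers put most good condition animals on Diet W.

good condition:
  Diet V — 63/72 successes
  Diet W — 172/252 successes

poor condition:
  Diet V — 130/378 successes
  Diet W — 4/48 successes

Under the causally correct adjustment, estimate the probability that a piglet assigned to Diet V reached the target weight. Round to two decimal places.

The stratified and pooled comparisons disagree (Diet V wins within each starting body condition; Diet W wins overall), so the answer turns on the causal role of starting body condition.
The imbalance in starting body condition arose from how piglets were allocated, not from anything the diet did; and starting body condition independently affects the outcome. The pooled gap is confounded — condition on starting body condition.
Standardising Diet V to the population starting body condition mix: 0.432·63/72 + 0.568·130/378 = 0.573.

0.57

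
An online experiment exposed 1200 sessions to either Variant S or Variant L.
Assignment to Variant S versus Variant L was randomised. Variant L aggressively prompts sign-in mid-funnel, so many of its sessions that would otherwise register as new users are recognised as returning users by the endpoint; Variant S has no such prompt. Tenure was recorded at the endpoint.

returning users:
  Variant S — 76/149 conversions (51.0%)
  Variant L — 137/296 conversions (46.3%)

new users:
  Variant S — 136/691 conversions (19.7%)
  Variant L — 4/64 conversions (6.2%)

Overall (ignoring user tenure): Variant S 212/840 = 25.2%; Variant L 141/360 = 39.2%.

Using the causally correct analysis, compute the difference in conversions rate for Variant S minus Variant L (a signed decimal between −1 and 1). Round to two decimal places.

The stratified and pooled comparisons disagree (Variant S wins within each user tenure; Variant L wins overall), so the answer turns on the causal role of user tenure.
User tenure lies on the pathway variant → user tenure → outcome, so adjusting for it blocks the indirect effect. For the total causal effect of variant, use the unadjusted pooled rates.
The causal difference is the pooled difference: 0.252 − 0.392 = -0.139.

-0.14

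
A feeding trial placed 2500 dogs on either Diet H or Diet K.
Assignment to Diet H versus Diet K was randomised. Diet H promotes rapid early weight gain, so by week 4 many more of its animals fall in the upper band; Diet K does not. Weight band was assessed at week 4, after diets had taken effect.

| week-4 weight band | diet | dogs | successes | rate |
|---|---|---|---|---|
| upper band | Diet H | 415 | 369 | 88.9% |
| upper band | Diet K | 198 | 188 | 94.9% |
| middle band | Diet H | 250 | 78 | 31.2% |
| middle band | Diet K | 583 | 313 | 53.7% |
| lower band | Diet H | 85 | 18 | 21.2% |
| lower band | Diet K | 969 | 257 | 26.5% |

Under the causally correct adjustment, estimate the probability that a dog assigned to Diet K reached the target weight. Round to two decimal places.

0.43

The stratified and pooled comparisons disagree (Diet K wins within each week-4 weight band; Diet H wins overall), so the answer turns on the causal role of week-4 weight band.
Because the diet influences week-4 weight band, week-4 weight band is a post-treatment mediator, not a confounder. Stratifying on it would bias the estimate; the causal effect is the crude pooled difference.
So P(outcome | do(Diet K)) is just the pooled rate for Diet K: 758/1750 = 0.433.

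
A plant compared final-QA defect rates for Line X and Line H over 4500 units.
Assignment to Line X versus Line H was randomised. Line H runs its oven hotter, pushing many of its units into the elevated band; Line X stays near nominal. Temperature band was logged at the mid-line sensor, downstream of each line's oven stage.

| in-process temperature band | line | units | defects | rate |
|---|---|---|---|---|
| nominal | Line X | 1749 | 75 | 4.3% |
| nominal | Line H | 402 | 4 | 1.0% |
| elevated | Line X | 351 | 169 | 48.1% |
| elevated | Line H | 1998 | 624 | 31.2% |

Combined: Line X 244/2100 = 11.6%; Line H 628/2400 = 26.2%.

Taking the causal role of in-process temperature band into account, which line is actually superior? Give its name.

Within every in-process temperature band level Line H has the lower rate, yet pooled Line X does — Simpson's reversal.
Stratifying would compare lines among units the lines themselves sorted into in-process temperature band groups — a form of selection on an intermediate. The unconditioned pooled rates give the total causal effect.
Pooled: Line X 11.6% vs Line H 26.2%; Line X is lower overall.

Line X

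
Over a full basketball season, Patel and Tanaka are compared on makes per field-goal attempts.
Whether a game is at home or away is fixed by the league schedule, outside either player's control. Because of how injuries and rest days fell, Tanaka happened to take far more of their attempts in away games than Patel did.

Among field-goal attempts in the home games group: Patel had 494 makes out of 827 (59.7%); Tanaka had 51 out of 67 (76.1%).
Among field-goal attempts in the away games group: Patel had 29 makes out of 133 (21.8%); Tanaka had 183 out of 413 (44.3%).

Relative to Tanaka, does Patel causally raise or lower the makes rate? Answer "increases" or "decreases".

Game venue satisfies the back-door criterion: it is not a descendant of the player, and it blocks the spurious path from player to outcome. Adjusting for it (i.e., using the within-game venue rates) gives the causal effect.
Within each level — home games: 59.7% vs 76.1%; away games: 21.8% vs 44.3% — Tanaka is higher every time.

decreases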